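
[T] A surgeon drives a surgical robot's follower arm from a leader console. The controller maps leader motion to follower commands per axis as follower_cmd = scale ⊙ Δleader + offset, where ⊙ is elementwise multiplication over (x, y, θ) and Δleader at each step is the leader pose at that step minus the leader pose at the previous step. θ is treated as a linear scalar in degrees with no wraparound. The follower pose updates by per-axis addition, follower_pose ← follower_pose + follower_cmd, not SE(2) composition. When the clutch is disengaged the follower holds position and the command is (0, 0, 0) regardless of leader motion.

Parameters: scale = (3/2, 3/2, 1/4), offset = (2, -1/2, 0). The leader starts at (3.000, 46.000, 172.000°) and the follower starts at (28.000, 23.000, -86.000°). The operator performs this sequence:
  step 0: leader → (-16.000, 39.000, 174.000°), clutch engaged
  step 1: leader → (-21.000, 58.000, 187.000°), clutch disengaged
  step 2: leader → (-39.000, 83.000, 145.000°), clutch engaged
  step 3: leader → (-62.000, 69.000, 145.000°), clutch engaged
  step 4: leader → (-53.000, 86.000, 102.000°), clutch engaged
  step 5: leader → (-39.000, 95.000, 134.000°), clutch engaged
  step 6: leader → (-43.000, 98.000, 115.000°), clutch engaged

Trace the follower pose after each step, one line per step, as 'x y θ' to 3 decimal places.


step 0: Δleader=(-19.000, -7.000, 2.000°), engaged; cmd=(-26.500, -11.000, 0.500°) → follower=(1.500, 12.000, -85.500°)
step 1: Δleader=(-5.000, 19.000, 13.000°), disengaged; cmd=(0,0,0) → follower holds at (1.500, 12.000, -85.500°)
step 2: Δleader=(-18.000, 25.000, -42.000°), engaged; cmd=(-25.000, 37.000, -10.500°) → follower=(-23.500, 49.000, -96.000°)
step 3: Δleader=(-23.000, -14.000, 0.000°), engaged; cmd=(-32.500, -21.500, 0.000°) → follower=(-56.000, 27.500, -96.000°)
step 4: Δleader=(9.000, 17.000, -43.000°), engaged; cmd=(15.500, 25.000, -10.750°) → follower=(-40.500, 52.500, -106.750°)
step 5: Δleader=(14.000, 9.000, 32.000°), engaged; cmd=(23.000, 13.000, 8.000°) → follower=(-17.500, 65.500, -98.750°)
step 6: Δleader=(-4.000, 3.000, -19.000°), engaged; cmd=(-4.000, 4.000, -4.750°) → follower=(-21.500, 69.500, -103.500°)

1.500 12.000 -85.500
1.500 12.000 -85.500
-23.500 49.000 -96.000
-56.000 27.500 -96.000
-40.500 52.500 -106.750
-17.500 65.500 -98.750
-21.500 69.500 -103.500


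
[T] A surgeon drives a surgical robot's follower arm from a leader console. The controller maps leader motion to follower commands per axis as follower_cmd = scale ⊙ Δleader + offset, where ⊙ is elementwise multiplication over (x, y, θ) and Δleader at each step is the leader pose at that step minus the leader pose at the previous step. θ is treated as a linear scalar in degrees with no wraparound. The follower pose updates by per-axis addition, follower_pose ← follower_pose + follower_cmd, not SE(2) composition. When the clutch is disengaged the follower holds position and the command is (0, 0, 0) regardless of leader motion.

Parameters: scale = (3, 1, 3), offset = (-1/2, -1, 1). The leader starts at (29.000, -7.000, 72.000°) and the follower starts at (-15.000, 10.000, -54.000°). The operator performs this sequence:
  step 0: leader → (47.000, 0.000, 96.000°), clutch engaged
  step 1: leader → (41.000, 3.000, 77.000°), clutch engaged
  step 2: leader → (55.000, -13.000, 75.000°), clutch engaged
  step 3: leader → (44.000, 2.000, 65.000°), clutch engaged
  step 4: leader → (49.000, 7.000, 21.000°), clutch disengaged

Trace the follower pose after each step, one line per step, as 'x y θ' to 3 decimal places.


step 0: Δleader=(18.000, 7.000, 24.000°), engaged; cmd=(53.500, 6.000, 73.000°) → follower=(38.500, 16.000, 19.000°)
step 1: Δleader=(-6.000, 3.000, -19.000°), engaged; cmd=(-18.500, 2.000, -56.000°) → follower=(20.000, 18.000, -37.000°)
step 2: Δleader=(14.000, -16.000, -2.000°), engaged; cmd=(41.500, -17.000, -5.000°) → follower=(61.500, 1.000, -42.000°)
step 3: Δleader=(-11.000, 15.000, -10.000°), engaged; cmd=(-33.500, 14.000, -29.000°) → follower=(28.000, 15.000, -71.000°)
step 4: Δleader=(5.000, 5.000, -44.000°), disengaged; cmd=(0,0,0) → follower holds at (28.000, 15.000, -71.000°)

38.500 16.000 19.000
20.000 18.000 -37.000
61.500 1.000 -42.000
28.000 15.000 -71.000
28.000 15.000 -71.000


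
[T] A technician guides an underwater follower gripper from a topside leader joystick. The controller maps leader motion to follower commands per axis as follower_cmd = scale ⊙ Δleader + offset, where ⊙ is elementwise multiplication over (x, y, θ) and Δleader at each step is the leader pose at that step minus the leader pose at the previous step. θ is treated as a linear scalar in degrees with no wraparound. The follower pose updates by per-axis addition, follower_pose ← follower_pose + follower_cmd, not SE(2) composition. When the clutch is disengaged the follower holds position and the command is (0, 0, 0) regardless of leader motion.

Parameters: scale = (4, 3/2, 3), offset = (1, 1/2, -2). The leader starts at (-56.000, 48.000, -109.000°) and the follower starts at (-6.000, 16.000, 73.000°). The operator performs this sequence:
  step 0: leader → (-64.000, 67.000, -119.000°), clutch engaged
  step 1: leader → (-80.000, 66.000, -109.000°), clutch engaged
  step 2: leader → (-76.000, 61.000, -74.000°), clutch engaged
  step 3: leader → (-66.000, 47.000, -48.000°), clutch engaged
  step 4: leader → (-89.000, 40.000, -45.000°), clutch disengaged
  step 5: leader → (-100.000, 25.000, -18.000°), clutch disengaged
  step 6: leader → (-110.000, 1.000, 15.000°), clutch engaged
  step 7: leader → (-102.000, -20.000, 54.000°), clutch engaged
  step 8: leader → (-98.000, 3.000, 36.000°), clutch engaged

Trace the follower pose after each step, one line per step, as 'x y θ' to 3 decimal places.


step 0: Δleader=(-8.000, 19.000, -10.000°), engaged; cmd=(-31.000, 29.000, -32.000°) → follower=(-37.000, 45.000, 41.000°)
step 1: Δleader=(-16.000, -1.000, 10.000°), engaged; cmd=(-63.000, -1.000, 28.000°) → follower=(-100.000, 44.000, 69.000°)
step 2: Δleader=(4.000, -5.000, 35.000°), engaged; cmd=(17.000, -7.000, 103.000°) → follower=(-83.000, 37.000, 172.000°)
step 3: Δleader=(10.000, -14.000, 26.000°), engaged; cmd=(41.000, -20.500, 76.000°) → follower=(-42.000, 16.500, 248.000°)
step 4: Δleader=(-23.000, -7.000, 3.000°), disengaged; cmd=(0,0,0) → follower holds at (-42.000, 16.500, 248.000°)
step 5: Δleader=(-11.000, -15.000, 27.000°), disengaged; cmd=(0,0,0) → follower holds at (-42.000, 16.500, 248.000°)
step 6: Δleader=(-10.000, -24.000, 33.000°), engaged; cmd=(-39.000, -35.500, 97.000°) → follower=(-81.000, -19.000, 345.000°)
step 7: Δleader=(8.000, -21.000, 39.000°), engaged; cmd=(33.000, -31.000, 115.000°) → follower=(-48.000, -50.000, 460.000°)
step 8: Δleader=(4.000, 23.000, -18.000°), engaged; cmd=(17.000, 35.000, -56.000°) → follower=(-31.000, -15.000, 404.000°)

-37.000 45.000 41.000
-100.000 44.000 69.000
-83.000 37.000 172.000
-42.000 16.500 248.000
-42.000 16.500 248.000
-42.000 16.500 248.000
-81.000 -19.000 345.000
-48.000 -50.000 460.000
-31.000 -15.000 404.000


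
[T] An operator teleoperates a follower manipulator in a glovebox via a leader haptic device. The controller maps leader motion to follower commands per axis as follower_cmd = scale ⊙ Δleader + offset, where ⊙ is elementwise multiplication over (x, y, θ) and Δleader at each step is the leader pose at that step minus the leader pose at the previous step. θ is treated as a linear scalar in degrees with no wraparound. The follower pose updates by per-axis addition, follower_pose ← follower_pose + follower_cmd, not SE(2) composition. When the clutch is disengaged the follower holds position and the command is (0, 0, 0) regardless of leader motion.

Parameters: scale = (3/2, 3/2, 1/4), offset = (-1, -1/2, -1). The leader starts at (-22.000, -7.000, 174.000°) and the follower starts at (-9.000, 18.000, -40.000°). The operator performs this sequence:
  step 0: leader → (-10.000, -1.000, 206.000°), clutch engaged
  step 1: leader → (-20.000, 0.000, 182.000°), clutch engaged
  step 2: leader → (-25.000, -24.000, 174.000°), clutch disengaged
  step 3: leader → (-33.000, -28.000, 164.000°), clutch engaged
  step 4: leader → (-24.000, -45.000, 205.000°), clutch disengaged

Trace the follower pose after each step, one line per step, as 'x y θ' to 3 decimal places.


step 0: Δleader=(12.000, 6.000, 32.000°), engaged; cmd=(17.000, 8.500, 7.000°) → follower=(8.000, 26.500, -33.000°)
step 1: Δleader=(-10.000, 1.000, -24.000°), engaged; cmd=(-16.000, 1.000, -7.000°) → follower=(-8.000, 27.500, -40.000°)
step 2: Δleader=(-5.000, -24.000, -8.000°), disengaged; cmd=(0,0,0) → follower holds at (-8.000, 27.500, -40.000°)
step 3: Δleader=(-8.000, -4.000, -10.000°), engaged; cmd=(-13.000, -6.500, -3.500°) → follower=(-21.000, 21.000, -43.500°)
step 4: Δleader=(9.000, -17.000, 41.000°), disengaged; cmd=(0,0,0) → follower holds at (-21.000, 21.000, -43.500°)

8.000 26.500 -33.000
-8.000 27.500 -40.000
-8.000 27.500 -40.000
-21.000 21.000 -43.500
-21.000 21.000 -43.500


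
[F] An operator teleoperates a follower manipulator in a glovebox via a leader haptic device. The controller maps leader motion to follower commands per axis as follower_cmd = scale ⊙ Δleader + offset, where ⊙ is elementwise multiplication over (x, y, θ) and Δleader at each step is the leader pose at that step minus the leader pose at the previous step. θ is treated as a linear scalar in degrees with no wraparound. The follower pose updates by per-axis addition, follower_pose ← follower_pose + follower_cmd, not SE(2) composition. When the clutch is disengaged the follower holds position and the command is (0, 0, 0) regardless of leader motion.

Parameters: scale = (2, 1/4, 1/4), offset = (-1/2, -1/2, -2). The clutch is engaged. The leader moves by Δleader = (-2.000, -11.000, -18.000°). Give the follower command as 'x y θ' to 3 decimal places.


-4.500 -3.250 -6.500

axis x: 2·-2.000 + -1/2 = -4.500
axis y: 1/4·-11.000 + -1/2 = -3.250
axis θ: 1/4·-18.000 + -2 = -6.500


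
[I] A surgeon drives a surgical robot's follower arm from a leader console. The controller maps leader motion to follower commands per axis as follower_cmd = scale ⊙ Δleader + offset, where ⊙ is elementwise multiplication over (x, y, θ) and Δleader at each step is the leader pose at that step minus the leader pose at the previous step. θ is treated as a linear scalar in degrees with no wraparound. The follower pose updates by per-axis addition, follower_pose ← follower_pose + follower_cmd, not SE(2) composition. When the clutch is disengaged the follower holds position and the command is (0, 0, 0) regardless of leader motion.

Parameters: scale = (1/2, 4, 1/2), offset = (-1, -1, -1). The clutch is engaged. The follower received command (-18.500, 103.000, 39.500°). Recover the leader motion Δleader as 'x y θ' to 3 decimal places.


-35.000 26.000 81.000

axis x: (-18.500 − -1) / (1/2) = -35.000
axis y: (103.000 − -1) / (4) = 26.000
axis θ: (39.500 − -1) / (1/2) = 81.000


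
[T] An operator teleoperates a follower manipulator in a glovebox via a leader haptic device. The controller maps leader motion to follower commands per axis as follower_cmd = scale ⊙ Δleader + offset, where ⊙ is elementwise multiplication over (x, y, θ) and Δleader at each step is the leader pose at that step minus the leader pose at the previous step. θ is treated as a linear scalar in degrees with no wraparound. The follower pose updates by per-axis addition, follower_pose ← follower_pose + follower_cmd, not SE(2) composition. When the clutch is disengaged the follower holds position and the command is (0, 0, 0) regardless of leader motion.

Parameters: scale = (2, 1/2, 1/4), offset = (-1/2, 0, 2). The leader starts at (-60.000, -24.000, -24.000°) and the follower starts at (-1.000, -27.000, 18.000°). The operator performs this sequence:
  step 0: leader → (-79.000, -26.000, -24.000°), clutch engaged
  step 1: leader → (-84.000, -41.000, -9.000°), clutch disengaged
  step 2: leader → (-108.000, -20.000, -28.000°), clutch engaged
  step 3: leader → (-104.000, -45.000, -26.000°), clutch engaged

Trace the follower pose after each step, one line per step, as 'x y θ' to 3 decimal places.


step 0: Δleader=(-19.000, -2.000, 0.000°), engaged; cmd=(-38.500, -1.000, 2.000°) → follower=(-39.500, -28.000, 20.000°)
step 1: Δleader=(-5.000, -15.000, 15.000°), disengaged; cmd=(0,0,0) → follower holds at (-39.500, -28.000, 20.000°)
step 2: Δleader=(-24.000, 21.000, -19.000°), engaged; cmd=(-48.500, 10.500, -2.750°) → follower=(-88.000, -17.500, 17.250°)
step 3: Δleader=(4.000, -25.000, 2.000°), engaged; cmd=(7.500, -12.500, 2.500°) → follower=(-80.500, -30.000, 19.750°)

-39.500 -28.000 20.000
-39.500 -28.000 20.000
-88.000 -17.500 17.250
-80.500 -30.000 19.750


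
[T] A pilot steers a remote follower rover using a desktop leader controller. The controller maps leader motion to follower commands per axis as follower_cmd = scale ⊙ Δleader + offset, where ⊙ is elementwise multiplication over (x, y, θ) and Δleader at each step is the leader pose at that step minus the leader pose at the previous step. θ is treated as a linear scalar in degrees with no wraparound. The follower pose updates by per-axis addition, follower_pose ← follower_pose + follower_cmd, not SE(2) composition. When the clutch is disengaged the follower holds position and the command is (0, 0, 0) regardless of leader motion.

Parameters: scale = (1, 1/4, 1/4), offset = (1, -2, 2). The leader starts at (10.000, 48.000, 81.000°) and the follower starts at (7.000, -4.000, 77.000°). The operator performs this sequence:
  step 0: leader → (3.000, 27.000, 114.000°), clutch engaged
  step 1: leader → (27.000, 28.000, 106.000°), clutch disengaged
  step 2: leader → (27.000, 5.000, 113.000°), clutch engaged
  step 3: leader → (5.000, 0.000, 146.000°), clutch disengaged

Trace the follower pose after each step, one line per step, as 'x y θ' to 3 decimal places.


1.000 -11.250 87.250
1.000 -11.250 87.250
2.000 -19.000 91.000
2.000 -19.000 91.000

step 0: Δleader=(-7.000, -21.000, 33.000°), engaged; cmd=(-6.000, -7.250, 10.250°) → follower=(1.000, -11.250, 87.250°)
step 1: Δleader=(24.000, 1.000, -8.000°), disengaged; cmd=(0,0,0) → follower holds at (1.000, -11.250, 87.250°)
step 2: Δleader=(0.000, -23.000, 7.000°), engaged; cmd=(1.000, -7.750, 3.750°) → follower=(2.000, -19.000, 91.000°)
step 3: Δleader=(-22.000, -5.000, 33.000°), disengaged; cmd=(0,0,0) → follower holds at (2.000, -19.000, 91.000°)


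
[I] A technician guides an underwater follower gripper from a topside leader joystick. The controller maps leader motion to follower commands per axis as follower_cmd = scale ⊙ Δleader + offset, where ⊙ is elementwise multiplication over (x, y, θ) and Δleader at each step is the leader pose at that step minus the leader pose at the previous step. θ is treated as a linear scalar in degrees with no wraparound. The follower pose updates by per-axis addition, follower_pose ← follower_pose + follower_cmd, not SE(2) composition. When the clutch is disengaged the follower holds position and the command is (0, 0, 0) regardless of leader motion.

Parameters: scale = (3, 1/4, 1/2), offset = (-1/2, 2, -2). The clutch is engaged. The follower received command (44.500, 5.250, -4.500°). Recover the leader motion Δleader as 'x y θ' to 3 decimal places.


axis x: (44.500 − -1/2) / (3) = 15.000
axis y: (5.250 − 2) / (1/4) = 13.000
axis θ: (-4.500 − -2) / (1/2) = -5.000

15.000 13.000 -5.000


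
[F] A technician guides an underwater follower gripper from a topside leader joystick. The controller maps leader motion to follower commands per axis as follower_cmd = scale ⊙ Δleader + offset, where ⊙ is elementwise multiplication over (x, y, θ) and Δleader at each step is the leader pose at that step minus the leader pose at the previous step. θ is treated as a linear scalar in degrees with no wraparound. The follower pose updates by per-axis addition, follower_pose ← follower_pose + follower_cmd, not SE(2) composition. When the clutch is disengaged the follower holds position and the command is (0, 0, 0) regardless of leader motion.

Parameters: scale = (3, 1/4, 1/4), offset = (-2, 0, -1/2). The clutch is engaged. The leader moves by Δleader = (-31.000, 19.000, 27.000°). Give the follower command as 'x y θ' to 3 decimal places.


axis x: 3·-31.000 + -2 = -95.000
axis y: 1/4·19.000 + 0 = 4.750
axis θ: 1/4·27.000 + -1/2 = 6.250

-95.000 4.750 6.250


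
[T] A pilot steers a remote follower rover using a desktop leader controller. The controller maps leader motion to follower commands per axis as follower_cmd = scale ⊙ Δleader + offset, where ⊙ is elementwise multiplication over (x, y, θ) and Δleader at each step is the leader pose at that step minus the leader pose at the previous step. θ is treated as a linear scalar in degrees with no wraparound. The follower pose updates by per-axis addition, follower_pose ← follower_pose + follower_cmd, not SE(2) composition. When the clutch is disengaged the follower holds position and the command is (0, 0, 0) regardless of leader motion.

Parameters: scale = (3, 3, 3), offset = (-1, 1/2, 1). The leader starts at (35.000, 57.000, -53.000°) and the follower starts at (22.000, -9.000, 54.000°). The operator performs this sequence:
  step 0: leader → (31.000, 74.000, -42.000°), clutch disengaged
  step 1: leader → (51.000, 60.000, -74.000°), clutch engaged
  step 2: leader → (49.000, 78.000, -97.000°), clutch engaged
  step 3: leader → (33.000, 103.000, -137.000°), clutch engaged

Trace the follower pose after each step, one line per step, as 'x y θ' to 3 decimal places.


step 0: Δleader=(-4.000, 17.000, 11.000°), disengaged; cmd=(0,0,0) → follower holds at (22.000, -9.000, 54.000°)
step 1: Δleader=(20.000, -14.000, -32.000°), engaged; cmd=(59.000, -41.500, -95.000°) → follower=(81.000, -50.500, -41.000°)
step 2: Δleader=(-2.000, 18.000, -23.000°), engaged; cmd=(-7.000, 54.500, -68.000°) → follower=(74.000, 4.000, -109.000°)
step 3: Δleader=(-16.000, 25.000, -40.000°), engaged; cmd=(-49.000, 75.500, -119.000°) → follower=(25.000, 79.500, -228.000°)

22.000 -9.000 54.000
81.000 -50.500 -41.000
74.000 4.000 -109.000
25.000 79.500 -228.000


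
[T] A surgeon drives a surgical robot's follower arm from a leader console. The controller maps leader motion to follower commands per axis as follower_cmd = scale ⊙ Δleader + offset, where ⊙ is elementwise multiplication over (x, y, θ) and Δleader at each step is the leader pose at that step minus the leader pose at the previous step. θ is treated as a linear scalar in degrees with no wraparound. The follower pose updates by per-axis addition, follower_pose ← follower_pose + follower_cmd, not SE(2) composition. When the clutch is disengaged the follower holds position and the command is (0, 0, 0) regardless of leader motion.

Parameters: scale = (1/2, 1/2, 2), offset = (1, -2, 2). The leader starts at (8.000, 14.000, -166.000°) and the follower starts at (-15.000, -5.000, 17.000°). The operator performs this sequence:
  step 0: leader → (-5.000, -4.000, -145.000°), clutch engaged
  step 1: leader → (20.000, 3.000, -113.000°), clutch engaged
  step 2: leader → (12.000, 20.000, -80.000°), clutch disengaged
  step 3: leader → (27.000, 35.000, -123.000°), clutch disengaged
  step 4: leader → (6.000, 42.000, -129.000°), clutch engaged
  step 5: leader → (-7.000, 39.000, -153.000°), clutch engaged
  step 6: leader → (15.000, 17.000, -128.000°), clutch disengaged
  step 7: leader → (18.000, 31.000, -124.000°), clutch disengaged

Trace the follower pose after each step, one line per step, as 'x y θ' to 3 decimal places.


step 0: Δleader=(-13.000, -18.000, 21.000°), engaged; cmd=(-5.500, -11.000, 44.000°) → follower=(-20.500, -16.000, 61.000°)
step 1: Δleader=(25.000, 7.000, 32.000°), engaged; cmd=(13.500, 1.500, 66.000°) → follower=(-7.000, -14.500, 127.000°)
step 2: Δleader=(-8.000, 17.000, 33.000°), disengaged; cmd=(0,0,0) → follower holds at (-7.000, -14.500, 127.000°)
step 3: Δleader=(15.000, 15.000, -43.000°), disengaged; cmd=(0,0,0) → follower holds at (-7.000, -14.500, 127.000°)
step 4: Δleader=(-21.000, 7.000, -6.000°), engaged; cmd=(-9.500, 1.500, -10.000°) → follower=(-16.500, -13.000, 117.000°)
step 5: Δleader=(-13.000, -3.000, -24.000°), engaged; cmd=(-5.500, -3.500, -46.000°) → follower=(-22.000, -16.500, 71.000°)
step 6: Δleader=(22.000, -22.000, 25.000°), disengaged; cmd=(0,0,0) → follower holds at (-22.000, -16.500, 71.000°)
step 7: Δleader=(3.000, 14.000, 4.000°), disengaged; cmd=(0,0,0) → follower holds at (-22.000, -16.500, 71.000°)

-20.500 -16.000 61.000
-7.000 -14.500 127.000
-7.000 -14.500 127.000
-7.000 -14.500 127.000
-16.500 -13.000 117.000
-22.000 -16.500 71.000
-22.000 -16.500 71.000
-22.000 -16.500 71.000


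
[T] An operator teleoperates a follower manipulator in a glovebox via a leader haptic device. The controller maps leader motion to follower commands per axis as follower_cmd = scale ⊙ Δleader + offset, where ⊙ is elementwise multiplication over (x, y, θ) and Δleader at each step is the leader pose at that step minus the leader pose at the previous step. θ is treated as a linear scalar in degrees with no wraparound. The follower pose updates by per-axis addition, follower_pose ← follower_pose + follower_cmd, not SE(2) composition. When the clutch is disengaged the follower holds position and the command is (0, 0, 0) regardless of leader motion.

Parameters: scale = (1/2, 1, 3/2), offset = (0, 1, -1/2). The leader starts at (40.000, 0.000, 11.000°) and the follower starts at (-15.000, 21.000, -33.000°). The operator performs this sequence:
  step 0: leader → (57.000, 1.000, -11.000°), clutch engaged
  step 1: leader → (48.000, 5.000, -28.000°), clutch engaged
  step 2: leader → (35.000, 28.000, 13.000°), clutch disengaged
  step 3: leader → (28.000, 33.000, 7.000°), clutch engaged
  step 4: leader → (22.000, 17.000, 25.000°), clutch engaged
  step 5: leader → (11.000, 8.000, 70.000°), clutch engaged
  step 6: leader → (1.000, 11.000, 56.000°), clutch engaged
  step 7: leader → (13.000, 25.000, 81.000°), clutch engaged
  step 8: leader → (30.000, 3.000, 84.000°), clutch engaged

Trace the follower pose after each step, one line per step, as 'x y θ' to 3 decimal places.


-6.500 23.000 -66.500
-11.000 28.000 -92.500
-11.000 28.000 -92.500
-14.500 34.000 -102.000
-17.500 19.000 -75.500
-23.000 11.000 -8.500
-28.000 15.000 -30.000
-22.000 30.000 7.000
-13.500 9.000 11.000

step 0: Δleader=(17.000, 1.000, -22.000°), engaged; cmd=(8.500, 2.000, -33.500°) → follower=(-6.500, 23.000, -66.500°)
step 1: Δleader=(-9.000, 4.000, -17.000°), engaged; cmd=(-4.500, 5.000, -26.000°) → follower=(-11.000, 28.000, -92.500°)
step 2: Δleader=(-13.000, 23.000, 41.000°), disengaged; cmd=(0,0,0) → follower holds at (-11.000, 28.000, -92.500°)
step 3: Δleader=(-7.000, 5.000, -6.000°), engaged; cmd=(-3.500, 6.000, -9.500°) → follower=(-14.500, 34.000, -102.000°)
step 4: Δleader=(-6.000, -16.000, 18.000°), engaged; cmd=(-3.000, -15.000, 26.500°) → follower=(-17.500, 19.000, -75.500°)
step 5: Δleader=(-11.000, -9.000, 45.000°), engaged; cmd=(-5.500, -8.000, 67.000°) → follower=(-23.000, 11.000, -8.500°)
step 6: Δleader=(-10.000, 3.000, -14.000°), engaged; cmd=(-5.000, 4.000, -21.500°) → follower=(-28.000, 15.000, -30.000°)
step 7: Δleader=(12.000, 14.000, 25.000°), engaged; cmd=(6.000, 15.000, 37.000°) → follower=(-22.000, 30.000, 7.000°)
step 8: Δleader=(17.000, -22.000, 3.000°), engaged; cmd=(8.500, -21.000, 4.000°) → follower=(-13.500, 9.000, 11.000°)


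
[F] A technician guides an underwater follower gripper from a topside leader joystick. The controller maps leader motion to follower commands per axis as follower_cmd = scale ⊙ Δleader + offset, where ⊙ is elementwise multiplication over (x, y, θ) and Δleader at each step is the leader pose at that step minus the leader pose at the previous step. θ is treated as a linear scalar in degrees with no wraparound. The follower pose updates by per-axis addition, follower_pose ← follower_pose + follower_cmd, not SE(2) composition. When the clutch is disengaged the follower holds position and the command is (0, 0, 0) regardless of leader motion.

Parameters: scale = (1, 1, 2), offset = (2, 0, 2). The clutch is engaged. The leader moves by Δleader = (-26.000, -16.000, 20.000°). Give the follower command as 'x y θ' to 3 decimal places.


-24.000 -16.000 42.000

axis x: 1·-26.000 + 2 = -24.000
axis y: 1·-16.000 + 0 = -16.000
axis θ: 2·20.000 + 2 = 42.000


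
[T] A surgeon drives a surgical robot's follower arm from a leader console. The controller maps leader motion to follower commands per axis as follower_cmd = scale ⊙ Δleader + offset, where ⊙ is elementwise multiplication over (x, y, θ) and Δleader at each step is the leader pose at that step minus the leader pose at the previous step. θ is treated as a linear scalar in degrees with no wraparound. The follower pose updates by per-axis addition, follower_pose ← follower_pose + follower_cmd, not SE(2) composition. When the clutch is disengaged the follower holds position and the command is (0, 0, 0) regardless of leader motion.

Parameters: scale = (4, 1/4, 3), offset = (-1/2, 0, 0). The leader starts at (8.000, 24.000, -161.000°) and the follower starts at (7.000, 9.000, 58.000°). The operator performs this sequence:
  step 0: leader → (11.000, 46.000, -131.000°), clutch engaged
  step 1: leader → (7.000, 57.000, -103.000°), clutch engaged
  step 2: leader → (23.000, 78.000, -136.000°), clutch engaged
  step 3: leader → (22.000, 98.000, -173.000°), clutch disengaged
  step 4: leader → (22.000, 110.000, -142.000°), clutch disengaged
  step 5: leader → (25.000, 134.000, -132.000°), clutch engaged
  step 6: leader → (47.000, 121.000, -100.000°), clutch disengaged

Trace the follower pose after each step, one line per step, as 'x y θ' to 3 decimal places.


18.500 14.500 148.000
2.000 17.250 232.000
65.500 22.500 133.000
65.500 22.500 133.000
65.500 22.500 133.000
77.000 28.500 163.000
77.000 28.500 163.000

step 0: Δleader=(3.000, 22.000, 30.000°), engaged; cmd=(11.500, 5.500, 90.000°) → follower=(18.500, 14.500, 148.000°)
step 1: Δleader=(-4.000, 11.000, 28.000°), engaged; cmd=(-16.500, 2.750, 84.000°) → follower=(2.000, 17.250, 232.000°)
step 2: Δleader=(16.000, 21.000, -33.000°), engaged; cmd=(63.500, 5.250, -99.000°) → follower=(65.500, 22.500, 133.000°)
step 3: Δleader=(-1.000, 20.000, -37.000°), disengaged; cmd=(0,0,0) → follower holds at (65.500, 22.500, 133.000°)
step 4: Δleader=(0.000, 12.000, 31.000°), disengaged; cmd=(0,0,0) → follower holds at (65.500, 22.500, 133.000°)
step 5: Δleader=(3.000, 24.000, 10.000°), engaged; cmd=(11.500, 6.000, 30.000°) → follower=(77.000, 28.500, 163.000°)
step 6: Δleader=(22.000, -13.000, 32.000°), disengaged; cmd=(0,0,0) → follower holds at (77.000, 28.500, 163.000°)


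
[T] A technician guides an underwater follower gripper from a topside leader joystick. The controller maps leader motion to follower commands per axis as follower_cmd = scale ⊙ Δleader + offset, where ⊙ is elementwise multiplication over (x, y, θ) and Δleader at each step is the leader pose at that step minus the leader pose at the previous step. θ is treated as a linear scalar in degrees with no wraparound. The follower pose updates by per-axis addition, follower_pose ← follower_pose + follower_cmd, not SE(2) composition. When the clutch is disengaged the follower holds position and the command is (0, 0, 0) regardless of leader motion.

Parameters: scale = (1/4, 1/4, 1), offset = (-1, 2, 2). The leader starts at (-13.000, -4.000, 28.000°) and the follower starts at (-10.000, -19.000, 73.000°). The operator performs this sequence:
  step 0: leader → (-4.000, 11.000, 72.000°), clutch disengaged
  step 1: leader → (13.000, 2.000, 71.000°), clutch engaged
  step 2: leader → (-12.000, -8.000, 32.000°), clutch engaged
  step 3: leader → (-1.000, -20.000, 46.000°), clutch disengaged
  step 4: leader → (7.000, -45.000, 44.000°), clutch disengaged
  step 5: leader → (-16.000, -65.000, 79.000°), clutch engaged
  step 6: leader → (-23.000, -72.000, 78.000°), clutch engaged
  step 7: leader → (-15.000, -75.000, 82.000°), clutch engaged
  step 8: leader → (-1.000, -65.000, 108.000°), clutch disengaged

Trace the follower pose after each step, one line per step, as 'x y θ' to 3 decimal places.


step 0: Δleader=(9.000, 15.000, 44.000°), disengaged; cmd=(0,0,0) → follower holds at (-10.000, -19.000, 73.000°)
step 1: Δleader=(17.000, -9.000, -1.000°), engaged; cmd=(3.250, -0.250, 1.000°) → follower=(-6.750, -19.250, 74.000°)
step 2: Δleader=(-25.000, -10.000, -39.000°), engaged; cmd=(-7.250, -0.500, -37.000°) → follower=(-14.000, -19.750, 37.000°)
step 3: Δleader=(11.000, -12.000, 14.000°), disengaged; cmd=(0,0,0) → follower holds at (-14.000, -19.750, 37.000°)
step 4: Δleader=(8.000, -25.000, -2.000°), disengaged; cmd=(0,0,0) → follower holds at (-14.000, -19.750, 37.000°)
step 5: Δleader=(-23.000, -20.000, 35.000°), engaged; cmd=(-6.750, -3.000, 37.000°) → follower=(-20.750, -22.750, 74.000°)
step 6: Δleader=(-7.000, -7.000, -1.000°), engaged; cmd=(-2.750, 0.250, 1.000°) → follower=(-23.500, -22.500, 75.000°)
step 7: Δleader=(8.000, -3.000, 4.000°), engaged; cmd=(1.000, 1.250, 6.000°) → follower=(-22.500, -21.250, 81.000°)
step 8: Δleader=(14.000, 10.000, 26.000°), disengaged; cmd=(0,0,0) → follower holds at (-22.500, -21.250, 81.000°)

-10.000 -19.000 73.000
-6.750 -19.250 74.000
-14.000 -19.750 37.000
-14.000 -19.750 37.000
-14.000 -19.750 37.000
-20.750 -22.750 74.000
-23.500 -22.500 75.000
-22.500 -21.250 81.000
-22.500 -21.250 81.000


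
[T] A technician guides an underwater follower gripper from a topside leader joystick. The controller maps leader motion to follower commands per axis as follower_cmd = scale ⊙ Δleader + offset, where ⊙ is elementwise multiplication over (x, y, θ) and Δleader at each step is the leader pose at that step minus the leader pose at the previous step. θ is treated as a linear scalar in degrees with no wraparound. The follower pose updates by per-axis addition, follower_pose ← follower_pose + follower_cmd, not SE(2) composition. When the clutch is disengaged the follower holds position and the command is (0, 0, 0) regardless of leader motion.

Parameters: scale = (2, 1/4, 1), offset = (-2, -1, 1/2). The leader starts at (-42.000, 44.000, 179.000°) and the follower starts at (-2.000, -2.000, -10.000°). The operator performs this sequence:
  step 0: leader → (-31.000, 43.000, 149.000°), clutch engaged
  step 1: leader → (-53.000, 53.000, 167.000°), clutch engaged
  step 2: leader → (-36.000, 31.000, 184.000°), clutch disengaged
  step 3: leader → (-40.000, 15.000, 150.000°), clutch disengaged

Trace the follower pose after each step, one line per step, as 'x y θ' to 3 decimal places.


18.000 -3.250 -39.500
-28.000 -1.750 -21.000
-28.000 -1.750 -21.000
-28.000 -1.750 -21.000

step 0: Δleader=(11.000, -1.000, -30.000°), engaged; cmd=(20.000, -1.250, -29.500°) → follower=(18.000, -3.250, -39.500°)
step 1: Δleader=(-22.000, 10.000, 18.000°), engaged; cmd=(-46.000, 1.500, 18.500°) → follower=(-28.000, -1.750, -21.000°)
step 2: Δleader=(17.000, -22.000, 17.000°), disengaged; cmd=(0,0,0) → follower holds at (-28.000, -1.750, -21.000°)
step 3: Δleader=(-4.000, -16.000, -34.000°), disengaged; cmd=(0,0,0) → follower holds at (-28.000, -1.750, -21.000°)


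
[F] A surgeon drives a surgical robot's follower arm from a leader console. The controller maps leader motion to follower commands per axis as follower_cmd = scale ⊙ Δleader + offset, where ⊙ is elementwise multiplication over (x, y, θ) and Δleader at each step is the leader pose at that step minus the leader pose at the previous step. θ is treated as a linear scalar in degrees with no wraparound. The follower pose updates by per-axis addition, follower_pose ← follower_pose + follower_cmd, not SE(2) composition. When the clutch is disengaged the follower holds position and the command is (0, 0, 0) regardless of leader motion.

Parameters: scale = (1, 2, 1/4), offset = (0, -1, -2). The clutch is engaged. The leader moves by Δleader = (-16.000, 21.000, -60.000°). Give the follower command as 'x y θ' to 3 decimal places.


axis x: 1·-16.000 + 0 = -16.000
axis y: 2·21.000 + -1 = 41.000
axis θ: 1/4·-60.000 + -2 = -17.000

-16.000 41.000 -17.000


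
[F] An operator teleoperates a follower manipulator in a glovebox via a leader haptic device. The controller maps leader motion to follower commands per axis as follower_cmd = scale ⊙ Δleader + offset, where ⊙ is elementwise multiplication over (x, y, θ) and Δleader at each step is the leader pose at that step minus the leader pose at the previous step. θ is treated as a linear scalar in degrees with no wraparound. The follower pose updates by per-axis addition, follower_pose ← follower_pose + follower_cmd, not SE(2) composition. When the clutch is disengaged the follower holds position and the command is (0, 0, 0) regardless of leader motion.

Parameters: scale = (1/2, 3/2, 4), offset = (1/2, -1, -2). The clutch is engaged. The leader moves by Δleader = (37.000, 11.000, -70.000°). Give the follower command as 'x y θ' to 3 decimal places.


axis x: 1/2·37.000 + 1/2 = 19.000
axis y: 3/2·11.000 + -1 = 15.500
axis θ: 4·-70.000 + -2 = -282.000

19.000 15.500 -282.000


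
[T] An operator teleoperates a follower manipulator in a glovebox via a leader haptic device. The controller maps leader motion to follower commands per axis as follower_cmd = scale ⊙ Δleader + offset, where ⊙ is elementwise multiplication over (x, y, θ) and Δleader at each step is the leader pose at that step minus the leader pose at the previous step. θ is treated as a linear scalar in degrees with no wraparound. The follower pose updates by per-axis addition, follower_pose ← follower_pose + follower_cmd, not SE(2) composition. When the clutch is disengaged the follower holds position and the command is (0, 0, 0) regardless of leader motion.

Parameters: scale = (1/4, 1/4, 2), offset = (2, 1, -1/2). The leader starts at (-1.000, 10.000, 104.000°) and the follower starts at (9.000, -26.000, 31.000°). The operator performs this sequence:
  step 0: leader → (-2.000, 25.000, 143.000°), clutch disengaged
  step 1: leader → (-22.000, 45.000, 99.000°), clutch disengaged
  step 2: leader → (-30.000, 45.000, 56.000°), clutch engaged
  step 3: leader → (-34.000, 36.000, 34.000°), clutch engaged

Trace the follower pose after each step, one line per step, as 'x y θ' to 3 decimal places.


step 0: Δleader=(-1.000, 15.000, 39.000°), disengaged; cmd=(0,0,0) → follower holds at (9.000, -26.000, 31.000°)
step 1: Δleader=(-20.000, 20.000, -44.000°), disengaged; cmd=(0,0,0) → follower holds at (9.000, -26.000, 31.000°)
step 2: Δleader=(-8.000, 0.000, -43.000°), engaged; cmd=(0.000, 1.000, -86.500°) → follower=(9.000, -25.000, -55.500°)
step 3: Δleader=(-4.000, -9.000, -22.000°), engaged; cmd=(1.000, -1.250, -44.500°) → follower=(10.000, -26.250, -100.000°)

9.000 -26.000 31.000
9.000 -26.000 31.000
9.000 -25.000 -55.500
10.000 -26.250 -100.000


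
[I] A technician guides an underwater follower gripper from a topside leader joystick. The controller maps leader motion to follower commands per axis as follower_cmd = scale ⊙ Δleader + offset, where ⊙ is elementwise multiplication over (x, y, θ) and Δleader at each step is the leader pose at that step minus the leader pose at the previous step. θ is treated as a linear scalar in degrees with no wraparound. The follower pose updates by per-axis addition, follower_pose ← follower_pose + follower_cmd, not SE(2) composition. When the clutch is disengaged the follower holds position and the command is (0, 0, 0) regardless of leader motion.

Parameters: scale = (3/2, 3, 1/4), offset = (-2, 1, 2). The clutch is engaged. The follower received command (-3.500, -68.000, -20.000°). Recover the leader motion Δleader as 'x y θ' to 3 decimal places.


-1.000 -23.000 -88.000

axis x: (-3.500 − -2) / (3/2) = -1.000
axis y: (-68.000 − 1) / (3) = -23.000
axis θ: (-20.000 − 2) / (1/4) = -88.000


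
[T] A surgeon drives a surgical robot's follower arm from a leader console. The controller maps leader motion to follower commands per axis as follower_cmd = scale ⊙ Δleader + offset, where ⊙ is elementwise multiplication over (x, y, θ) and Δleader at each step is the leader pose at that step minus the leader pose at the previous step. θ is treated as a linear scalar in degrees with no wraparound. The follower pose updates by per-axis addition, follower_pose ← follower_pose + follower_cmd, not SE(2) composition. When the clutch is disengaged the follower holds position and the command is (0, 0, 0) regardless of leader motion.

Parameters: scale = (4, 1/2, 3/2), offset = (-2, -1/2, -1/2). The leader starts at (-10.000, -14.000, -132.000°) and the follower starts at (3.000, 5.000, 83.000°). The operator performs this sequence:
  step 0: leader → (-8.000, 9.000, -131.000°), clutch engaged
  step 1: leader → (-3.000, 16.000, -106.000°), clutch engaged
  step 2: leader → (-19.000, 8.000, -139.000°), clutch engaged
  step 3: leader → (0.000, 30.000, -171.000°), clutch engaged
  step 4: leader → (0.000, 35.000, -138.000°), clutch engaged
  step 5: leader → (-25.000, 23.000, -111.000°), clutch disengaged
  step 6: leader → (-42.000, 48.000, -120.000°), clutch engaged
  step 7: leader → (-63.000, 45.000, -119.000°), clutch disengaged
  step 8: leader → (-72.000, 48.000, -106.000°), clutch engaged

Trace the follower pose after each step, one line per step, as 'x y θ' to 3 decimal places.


step 0: Δleader=(2.000, 23.000, 1.000°), engaged; cmd=(6.000, 11.000, 1.000°) → follower=(9.000, 16.000, 84.000°)
step 1: Δleader=(5.000, 7.000, 25.000°), engaged; cmd=(18.000, 3.000, 37.000°) → follower=(27.000, 19.000, 121.000°)
step 2: Δleader=(-16.000, -8.000, -33.000°), engaged; cmd=(-66.000, -4.500, -50.000°) → follower=(-39.000, 14.500, 71.000°)
step 3: Δleader=(19.000, 22.000, -32.000°), engaged; cmd=(74.000, 10.500, -48.500°) → follower=(35.000, 25.000, 22.500°)
step 4: Δleader=(0.000, 5.000, 33.000°), engaged; cmd=(-2.000, 2.000, 49.000°) → follower=(33.000, 27.000, 71.500°)
step 5: Δleader=(-25.000, -12.000, 27.000°), disengaged; cmd=(0,0,0) → follower holds at (33.000, 27.000, 71.500°)
step 6: Δleader=(-17.000, 25.000, -9.000°), engaged; cmd=(-70.000, 12.000, -14.000°) → follower=(-37.000, 39.000, 57.500°)
step 7: Δleader=(-21.000, -3.000, 1.000°), disengaged; cmd=(0,0,0) → follower holds at (-37.000, 39.000, 57.500°)
step 8: Δleader=(-9.000, 3.000, 13.000°), engaged; cmd=(-38.000, 1.000, 19.000°) → follower=(-75.000, 40.000, 76.500°)

9.000 16.000 84.000
27.000 19.000 121.000
-39.000 14.500 71.000
35.000 25.000 22.500
33.000 27.000 71.500
33.000 27.000 71.500
-37.000 39.000 57.500
-37.000 39.000 57.500
-75.000 40.000 76.500


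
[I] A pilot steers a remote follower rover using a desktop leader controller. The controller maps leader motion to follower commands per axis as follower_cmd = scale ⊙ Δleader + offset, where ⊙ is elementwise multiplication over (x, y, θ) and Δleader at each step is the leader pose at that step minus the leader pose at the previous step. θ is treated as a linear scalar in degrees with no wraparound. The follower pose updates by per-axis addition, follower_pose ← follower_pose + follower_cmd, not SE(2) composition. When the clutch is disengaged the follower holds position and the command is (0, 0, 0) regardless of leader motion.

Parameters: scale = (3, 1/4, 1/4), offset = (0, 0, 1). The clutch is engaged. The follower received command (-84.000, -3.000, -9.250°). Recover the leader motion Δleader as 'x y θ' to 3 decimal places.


axis x: (-84.000 − 0) / (3) = -28.000
axis y: (-3.000 − 0) / (1/4) = -12.000
axis θ: (-9.250 − 1) / (1/4) = -41.000

-28.000 -12.000 -41.000
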